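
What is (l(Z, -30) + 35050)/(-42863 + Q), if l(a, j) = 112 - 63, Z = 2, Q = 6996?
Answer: -35099/35867 ≈ -0.97859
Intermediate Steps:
l(a, j) = 49
(l(Z, -30) + 35050)/(-42863 + Q) = (49 + 35050)/(-42863 + 6996) = 35099/(-35867) = 35099*(-1/35867) = -35099/35867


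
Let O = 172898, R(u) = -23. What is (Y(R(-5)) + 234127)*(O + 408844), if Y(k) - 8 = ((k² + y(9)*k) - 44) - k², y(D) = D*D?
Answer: 135096781176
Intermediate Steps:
y(D) = D²
Y(k) = -36 + 81*k (Y(k) = 8 + (((k² + 9²*k) - 44) - k²) = 8 + (((k² + 81*k) - 44) - k²) = 8 + ((-44 + k² + 81*k) - k²) = 8 + (-44 + 81*k) = -36 + 81*k)
(Y(R(-5)) + 234127)*(O + 408844) = ((-36 + 81*(-23)) + 234127)*(172898 + 408844) = ((-36 - 1863) + 234127)*581742 = (-1899 + 234127)*581742 = 232228*581742 = 135096781176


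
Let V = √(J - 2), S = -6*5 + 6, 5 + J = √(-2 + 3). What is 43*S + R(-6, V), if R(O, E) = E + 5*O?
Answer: -1062 + I*√6 ≈ -1062.0 + 2.4495*I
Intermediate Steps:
J = -4 (J = -5 + √(-2 + 3) = -5 + √1 = -5 + 1 = -4)
S = -24 (S = -30 + 6 = -24)
V = I*√6 (V = √(-4 - 2) = √(-6) = I*√6 ≈ 2.4495*I)
43*S + R(-6, V) = 43*(-24) + (I*√6 + 5*(-6)) = -1032 + (I*√6 - 30) = -1032 + (-30 + I*√6) = -1062 + I*√6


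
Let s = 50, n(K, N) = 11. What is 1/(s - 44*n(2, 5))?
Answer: -1/434 ≈ -0.0023041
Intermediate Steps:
1/(s - 44*n(2, 5)) = 1/(50 - 44*11) = 1/(50 - 484) = 1/(-434) = -1/434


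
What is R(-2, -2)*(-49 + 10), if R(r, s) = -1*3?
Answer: 117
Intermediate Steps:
R(r, s) = -3
R(-2, -2)*(-49 + 10) = -3*(-49 + 10) = -3*(-39) = 117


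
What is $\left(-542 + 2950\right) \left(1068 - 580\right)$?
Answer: $1175104$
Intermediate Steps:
$\left(-542 + 2950\right) \left(1068 - 580\right) = 2408 \cdot 488 = 1175104$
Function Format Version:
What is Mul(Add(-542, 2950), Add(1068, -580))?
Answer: 1175104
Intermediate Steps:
Mul(Add(-542, 2950), Add(1068, -580)) = Mul(2408, 488) = 1175104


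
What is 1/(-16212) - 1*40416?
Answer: -655224193/16212 ≈ -40416.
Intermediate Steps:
1/(-16212) - 1*40416 = -1/16212 - 40416 = -655224193/16212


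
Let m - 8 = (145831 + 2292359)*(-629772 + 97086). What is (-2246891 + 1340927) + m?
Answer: -1298790584296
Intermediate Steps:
m = -1298789678332 (m = 8 + (145831 + 2292359)*(-629772 + 97086) = 8 + 2438190*(-532686) = 8 - 1298789678340 = -1298789678332)
(-2246891 + 1340927) + m = (-2246891 + 1340927) - 1298789678332 = -905964 - 1298789678332 = -1298790584296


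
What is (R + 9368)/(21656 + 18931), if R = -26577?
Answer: -17209/40587 ≈ -0.42400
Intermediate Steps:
(R + 9368)/(21656 + 18931) = (-26577 + 9368)/(21656 + 18931) = -17209/40587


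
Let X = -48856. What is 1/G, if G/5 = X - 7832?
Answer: -1/283440 ≈ -3.5281e-6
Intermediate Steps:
G = -283440 (G = 5*(-48856 - 7832) = 5*(-56688) = -283440)
1/G = 1/(-283440) = -1/283440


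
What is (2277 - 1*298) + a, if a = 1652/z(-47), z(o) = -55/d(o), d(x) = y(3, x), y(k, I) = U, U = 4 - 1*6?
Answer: 112149/55 ≈ 2039.1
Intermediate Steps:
U = -2 (U = 4 - 6 = -2)
y(k, I) = -2
d(x) = -2
z(o) = 55/2 (z(o) = -55/(-2) = -55*(-1/2) = 55/2)
a = 3304/55 (a = 1652/(55/2) = 1652*(2/55) = 3304/55 ≈ 60.073)
(2277 - 1*298) + a = (2277 - 1*298) + 3304/55 = (2277 - 298) + 3304/55 = 1979 + 3304/55 = 112149/55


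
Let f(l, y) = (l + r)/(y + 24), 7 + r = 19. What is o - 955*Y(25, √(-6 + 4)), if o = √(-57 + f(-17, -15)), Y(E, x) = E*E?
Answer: -596875 + I*√518/3 ≈ -5.9688e+5 + 7.5865*I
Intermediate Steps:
r = 12 (r = -7 + 19 = 12)
f(l, y) = (12 + l)/(24 + y) (f(l, y) = (l + 12)/(y + 24) = (12 + l)/(24 + y))
Y(E, x) = E²
o = I*√518/3 (o = √(-57 + (12 - 17)/(24 - 15)) = √(-57 - 5/9) = √(-518/9) = I*√518/3 ≈ 7.5865*I)
o - 955*Y(25, √(-6 + 4)) = I*√518/3 - 955*25² = I*√518/3 - 955*625 = I*√518/3 - 596875 = -596875 + I*√518/3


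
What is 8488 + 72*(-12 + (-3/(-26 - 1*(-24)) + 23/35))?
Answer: 272276/35 ≈ 7779.3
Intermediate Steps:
8488 + 72*(-12 + (-3/(-26 - 1*(-24)) + 23/35)) = 8488 + 72*(-12 + (-3/(-26 + 24) + 23*(1/35))) = 8488 + 72*(-12 + (-3/(-2) + 23/35)) = 8488 + 72*(-12 + (-3*(-½) + 23/35)) = 8488 + 72*(-12 + (3/2 + 23/35)) = 8488 + 72*(-12 + 151/70) = 8488 + 72*(-689/70) = 8488 - 24804/35 = 272276/35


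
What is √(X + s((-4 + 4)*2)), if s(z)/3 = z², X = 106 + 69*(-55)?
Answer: I*√3689 ≈ 60.737*I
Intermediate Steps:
X = -3689 (X = 106 - 3795 = -3689)
s(z) = 3*z²
√(X + s((-4 + 4)*2)) = √(-3689 + 3*((-4 + 4)*2)²) = √(-3689 + 3*(0*2)²) = √(-3689 + 3*0²) = √(-3689 + 3*0) = √(-3689 + 0) = √(-3689) = I*√3689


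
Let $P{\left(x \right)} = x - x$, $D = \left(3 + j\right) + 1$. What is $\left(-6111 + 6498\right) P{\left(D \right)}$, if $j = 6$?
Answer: $0$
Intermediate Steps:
$D = 10$ ($D = \left(3 + 6\right) + 1 = 9 + 1 = 10$)
$P{\left(x \right)} = 0$
$\left(-6111 + 6498\right) P{\left(D \right)} = \left(-6111 + 6498\right) 0 = 387 \cdot 0 = 0$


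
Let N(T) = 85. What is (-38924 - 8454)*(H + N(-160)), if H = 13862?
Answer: -660780966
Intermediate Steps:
(-38924 - 8454)*(H + N(-160)) = (-38924 - 8454)*(13862 + 85) = -47378*13947 = -660780966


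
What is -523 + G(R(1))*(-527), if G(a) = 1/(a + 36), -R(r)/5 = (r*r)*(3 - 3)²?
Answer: -19355/36 ≈ -537.64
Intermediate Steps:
R(r) = 0 (R(r) = -5*r*r*(3 - 3)² = -5*r²*0² = -5*r²*0 = -5*0 = 0)
G(a) = 1/(36 + a)
-523 + G(R(1))*(-527) = -523 - 527/(36 + 0) = -523 - 527/36 = -19355/36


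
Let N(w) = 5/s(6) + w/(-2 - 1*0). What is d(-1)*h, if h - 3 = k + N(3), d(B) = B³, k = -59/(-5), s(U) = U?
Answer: -212/15 ≈ -14.133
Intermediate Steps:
N(w) = ⅚ - w/2 (N(w) = 5/6 + w/(-2 - 1*0) = 5*(⅙) + w/(-2 + 0) = ⅚ + w/(-2) = ⅚ + w*(-½) = ⅚ - w/2)
k = 59/5 (k = -59*(-⅕) = 59/5 ≈ 11.800)
h = 212/15 (h = 3 + (59/5 + (⅚ - ½*3)) = 3 + (59/5 + (⅚ - 3/2)) = 3 + (59/5 - ⅔) = 3 + 167/15 = 212/15 ≈ 14.133)
d(-1)*h = (-1)³*(212/15) = -1*212/15 = -212/15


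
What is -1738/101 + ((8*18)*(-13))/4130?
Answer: -3683506/208565 ≈ -17.661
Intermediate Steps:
-1738/101 + ((8*18)*(-13))/4130 = -1738*1/101 + (144*(-13))*(1/4130) = -1738/101 - 1872*1/4130 = -1738/101 - 936/2065 = -3683506/208565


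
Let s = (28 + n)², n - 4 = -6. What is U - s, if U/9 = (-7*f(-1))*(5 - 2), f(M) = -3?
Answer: -109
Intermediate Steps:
n = -2 (n = 4 - 6 = -2)
U = 567 (U = 9*((-7*(-3))*(5 - 2)) = 9*(21*3) = 9*63 = 567)
s = 676 (s = (28 - 2)² = 26² = 676)
U - s = 567 - 1*676 = 567 - 676 = -109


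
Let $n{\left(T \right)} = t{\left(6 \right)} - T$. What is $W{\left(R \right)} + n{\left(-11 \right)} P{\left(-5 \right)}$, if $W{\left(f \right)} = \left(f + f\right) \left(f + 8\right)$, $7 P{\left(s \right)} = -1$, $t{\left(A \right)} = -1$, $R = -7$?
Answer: $- \frac{108}{7} \approx -15.429$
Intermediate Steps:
$P{\left(s \right)} = - \frac{1}{7}$ ($P{\left(s \right)} = \frac{1}{7} \left(-1\right) = - \frac{1}{7}$)
$W{\left(f \right)} = 2 f \left(8 + f\right)$
$n{\left(T \right)} = -1 - T$
$W{\left(R \right)} + n{\left(-11 \right)} P{\left(-5 \right)} = 2 \left(-7\right) \left(8 - 7\right) + \left(-1 - -11\right) \left(- \frac{1}{7}\right) = 2 \left(-7\right) 1 + \left(-1 + 11\right) \left(- \frac{1}{7}\right) = -14 + 10 \left(- \frac{1}{7}\right) = -14 - \frac{10}{7} = - \frac{108}{7}$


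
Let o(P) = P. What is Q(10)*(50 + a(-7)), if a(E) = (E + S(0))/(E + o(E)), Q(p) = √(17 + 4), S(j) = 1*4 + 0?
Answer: 703*√21/14 ≈ 230.11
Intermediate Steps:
S(j) = 4 (S(j) = 4 + 0 = 4)
Q(p) = √21
a(E) = (4 + E)/(2*E) (a(E) = (E + 4)/(E + E) = (4 + E)/((2*E)) = (4 + E)*(1/(2*E)) = (4 + E)/(2*E))
Q(10)*(50 + a(-7)) = √21*(50 + (½)*(4 - 7)/(-7)) = √21*(50 + (½)*(-⅐)*(-3)) = √21*(50 + 3/14) = √21*(703/14) = 703*√21/14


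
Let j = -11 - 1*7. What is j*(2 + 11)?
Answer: -234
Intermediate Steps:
j = -18 (j = -11 - 7 = -18)
j*(2 + 11) = -18*(2 + 11) = -18*13 = -234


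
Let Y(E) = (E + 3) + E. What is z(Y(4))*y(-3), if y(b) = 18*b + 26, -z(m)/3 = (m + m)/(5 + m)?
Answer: 231/2 ≈ 115.50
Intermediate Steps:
Y(E) = 3 + 2*E (Y(E) = (3 + E) + E = 3 + 2*E)
z(m) = -6*m/(5 + m) (z(m) = -3*(m + m)/(5 + m) = -3*2*m/(5 + m) = -6*m/(5 + m))
y(b) = 26 + 18*b
z(Y(4))*y(-3) = (-6*(3 + 2*4)/(5 + (3 + 2*4)))*(26 + 18*(-3)) = (-6*(3 + 8)/(5 + (3 + 8)))*(26 - 54) = -6*11/(5 + 11)*(-28) = -6*11/16*(-28) = -6*11*1/16*(-28) = -33/8*(-28) = 231/2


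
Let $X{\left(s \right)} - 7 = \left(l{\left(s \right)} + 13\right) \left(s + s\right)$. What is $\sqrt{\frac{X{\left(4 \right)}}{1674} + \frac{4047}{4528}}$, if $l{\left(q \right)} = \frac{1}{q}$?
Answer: $\frac{\sqrt{95884617549}}{315828} \approx 0.98045$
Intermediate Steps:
$X{\left(s \right)} = 7 + 2 s \left(13 + \frac{1}{s}\right)$ ($X{\left(s \right)} = 7 + \left(\frac{1}{s} + 13\right) \left(s + s\right) = 7 + \left(13 + \frac{1}{s}\right) 2 s = 7 + 2 s \left(13 + \frac{1}{s}\right)$)
$\sqrt{\frac{X{\left(4 \right)}}{1674} + \frac{4047}{4528}} = \sqrt{\frac{9 + 26 \cdot 4}{1674} + \frac{4047}{4528}} = \sqrt{\left(9 + 104\right) \frac{1}{1674} + 4047 \cdot \frac{1}{4528}} = \sqrt{113 \cdot \frac{1}{1674} + \frac{4047}{4528}} = \sqrt{\frac{113}{1674} + \frac{4047}{4528}} = \sqrt{\frac{3643171}{3789936}} = \frac{\sqrt{95884617549}}{315828}$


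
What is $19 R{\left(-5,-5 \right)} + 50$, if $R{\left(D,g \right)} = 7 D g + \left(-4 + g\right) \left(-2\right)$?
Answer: $3717$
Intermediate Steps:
$R{\left(D,g \right)} = 8 - 2 g + 7 D g$ ($R{\left(D,g \right)} = 7 D g - \left(-8 + 2 g\right) = 8 - 2 g + 7 D g$)
$19 R{\left(-5,-5 \right)} + 50 = 19 \left(8 - -10 + 7 \left(-5\right) \left(-5\right)\right) + 50 = 19 \left(8 + 10 + 175\right) + 50 = 19 \cdot 193 + 50 = 3667 + 50 = 3717$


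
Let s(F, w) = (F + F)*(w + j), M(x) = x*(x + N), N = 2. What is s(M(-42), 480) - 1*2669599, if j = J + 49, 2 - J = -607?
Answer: 1154081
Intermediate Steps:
J = 609 (J = 2 - 1*(-607) = 2 + 607 = 609)
M(x) = x*(2 + x) (M(x) = x*(x + 2) = x*(2 + x))
j = 658 (j = 609 + 49 = 658)
s(F, w) = 2*F*(658 + w) (s(F, w) = (F + F)*(w + 658) = (2*F)*(658 + w) = 2*F*(658 + w))
s(M(-42), 480) - 1*2669599 = 2*(-42*(2 - 42))*(658 + 480) - 1*2669599 = 2*(-42*(-40))*1138 - 2669599 = 2*1680*1138 - 2669599 = 3823680 - 2669599 = 1154081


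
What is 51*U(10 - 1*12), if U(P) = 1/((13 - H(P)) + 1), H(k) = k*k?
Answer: 51/10 ≈ 5.1000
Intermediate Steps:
H(k) = k²
U(P) = 1/(14 - P²) (U(P) = 1/((13 - P²) + 1) = 1/(14 - P²))
51*U(10 - 1*12) = 51*(-1/(-14 + (10 - 1*12)²)) = 51*(-1/(-14 + (10 - 12)²)) = 51*(-1/(-14 + (-2)²)) = 51*(-1/(-14 + 4)) = 51*(-1/(-10)) = 51*(-1*(-⅒)) = 51*(⅒) = 51/10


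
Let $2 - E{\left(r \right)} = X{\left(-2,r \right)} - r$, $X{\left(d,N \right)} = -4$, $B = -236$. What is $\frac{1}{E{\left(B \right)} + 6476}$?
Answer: $\frac{1}{6246} \approx 0.0001601$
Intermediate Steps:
$E{\left(r \right)} = 6 + r$ ($E{\left(r \right)} = 2 - \left(-4 - r\right) = 2 + \left(4 + r\right) = 6 + r$)
$\frac{1}{E{\left(B \right)} + 6476} = \frac{1}{\left(6 - 236\right) + 6476} = \frac{1}{-230 + 6476} = \frac{1}{6246}$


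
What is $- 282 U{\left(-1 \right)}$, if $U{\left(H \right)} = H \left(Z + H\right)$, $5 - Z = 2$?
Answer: $564$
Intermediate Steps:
$Z = 3$ ($Z = 5 - 2 = 3$)
$U{\left(H \right)} = H \left(3 + H\right)$
$- 282 U{\left(-1 \right)} = - 282 \left(- (3 - 1)\right) = - 282 \left(\left(-1\right) 2\right) = \left(-282\right) \left(-2\right) = 564$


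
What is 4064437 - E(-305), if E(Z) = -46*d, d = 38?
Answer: 4066185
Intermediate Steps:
E(Z) = -1748 (E(Z) = -46*38 = -1748)
4064437 - E(-305) = 4064437 - 1*(-1748) = 4064437 + 1748 = 4066185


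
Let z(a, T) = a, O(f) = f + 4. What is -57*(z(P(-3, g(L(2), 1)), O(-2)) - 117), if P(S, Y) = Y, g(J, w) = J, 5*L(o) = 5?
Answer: 6612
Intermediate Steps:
L(o) = 1 (L(o) = (⅕)*5 = 1)
O(f) = 4 + f
-57*(z(P(-3, g(L(2), 1)), O(-2)) - 117) = -57*(1 - 117) = -57*(-116) = 6612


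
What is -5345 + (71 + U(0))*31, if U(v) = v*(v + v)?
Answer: -3144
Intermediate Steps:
U(v) = 2*v² (U(v) = v*(2*v) = 2*v²)
-5345 + (71 + U(0))*31 = -5345 + (71 + 2*0²)*31 = -5345 + (71 + 2*0)*31 = -5345 + (71 + 0)*31 = -5345 + 71*31 = -5345 + 2201 = -3144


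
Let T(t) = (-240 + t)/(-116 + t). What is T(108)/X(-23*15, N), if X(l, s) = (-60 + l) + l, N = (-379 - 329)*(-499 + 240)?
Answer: -11/500 ≈ -0.022000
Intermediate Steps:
T(t) = (-240 + t)/(-116 + t)
N = 183372 (N = -708*(-259) = 183372)
X(l, s) = -60 + 2*l
T(108)/X(-23*15, N) = ((-240 + 108)/(-116 + 108))/(-60 + 2*(-23*15)) = (-132/(-8))/(-60 + 2*(-345)) = (-1/8*(-132))/(-60 - 690) = (33/2)/(-750) = (33/2)*(-1/750) = -11/500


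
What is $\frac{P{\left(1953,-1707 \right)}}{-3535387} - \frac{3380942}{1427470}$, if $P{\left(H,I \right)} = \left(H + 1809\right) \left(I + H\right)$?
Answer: $- \frac{349315614763}{132806812655} \approx -2.6303$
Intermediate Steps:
$P{\left(H,I \right)} = \left(1809 + H\right) \left(H + I\right)$
$\frac{P{\left(1953,-1707 \right)}}{-3535387} - \frac{3380942}{1427470} = \frac{1953^{2} + 1809 \cdot 1953 + 1809 \left(-1707\right) + 1953 \left(-1707\right)}{-3535387} - \frac{3380942}{1427470} = \left(3814209 + 3532977 - 3087963 - 3333771\right) \left(- \frac{1}{3535387}\right) - \frac{1690471}{713735} = 925452 \left(- \frac{1}{3535387}\right) - \frac{1690471}{713735} = - \frac{48708}{186073} - \frac{1690471}{713735} = - \frac{349315614763}{132806812655}$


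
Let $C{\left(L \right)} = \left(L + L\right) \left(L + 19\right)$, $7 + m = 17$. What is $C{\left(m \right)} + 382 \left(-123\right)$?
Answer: $-46406$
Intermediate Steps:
$m = 10$ ($m = -7 + 17 = 10$)
$C{\left(L \right)} = 2 L \left(19 + L\right)$
$C{\left(m \right)} + 382 \left(-123\right) = 2 \cdot 10 \left(19 + 10\right) + 382 \left(-123\right) = 2 \cdot 10 \cdot 29 - 46986 = 580 - 46986 = -46406$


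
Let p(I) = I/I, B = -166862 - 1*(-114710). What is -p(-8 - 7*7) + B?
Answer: -52153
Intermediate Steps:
B = -52152 (B = -166862 + 114710 = -52152)
p(I) = 1
-p(-8 - 7*7) + B = -1*1 - 52152 = -1 - 52152 = -52153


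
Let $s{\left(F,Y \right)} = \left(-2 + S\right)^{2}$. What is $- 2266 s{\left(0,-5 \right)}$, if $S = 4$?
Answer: $-9064$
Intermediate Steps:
$s{\left(F,Y \right)} = 4$ ($s{\left(F,Y \right)} = \left(-2 + 4\right)^{2} = 2^{2} = 4$)
$- 2266 s{\left(0,-5 \right)} = \left(-2266\right) 4 = -9064$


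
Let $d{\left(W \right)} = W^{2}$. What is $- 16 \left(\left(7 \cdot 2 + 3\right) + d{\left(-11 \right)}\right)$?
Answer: $-2208$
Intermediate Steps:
$- 16 \left(\left(7 \cdot 2 + 3\right) + d{\left(-11 \right)}\right) = - 16 \left(\left(7 \cdot 2 + 3\right) + \left(-11\right)^{2}\right) = - 16 \left(\left(14 + 3\right) + 121\right) = - 16 \left(17 + 121\right) = \left(-16\right) 138 = -2208$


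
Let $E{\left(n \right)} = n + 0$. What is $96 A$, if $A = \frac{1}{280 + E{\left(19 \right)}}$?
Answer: $\frac{96}{299} \approx 0.32107$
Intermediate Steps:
$E{\left(n \right)} = n$
$A = \frac{1}{299}$ ($A = \frac{1}{280 + 19} = \frac{1}{299} \approx 0.0033445$)
$96 A = 96 \cdot \frac{1}{299} = \frac{96}{299}$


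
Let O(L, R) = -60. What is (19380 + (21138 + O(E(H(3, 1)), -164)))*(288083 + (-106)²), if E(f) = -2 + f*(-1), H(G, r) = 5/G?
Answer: 12109848102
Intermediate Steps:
E(f) = -2 - f
(19380 + (21138 + O(E(H(3, 1)), -164)))*(288083 + (-106)²) = (19380 + (21138 - 60))*(288083 + (-106)²) = (19380 + 21078)*(288083 + 11236) = 40458*299319 = 12109848102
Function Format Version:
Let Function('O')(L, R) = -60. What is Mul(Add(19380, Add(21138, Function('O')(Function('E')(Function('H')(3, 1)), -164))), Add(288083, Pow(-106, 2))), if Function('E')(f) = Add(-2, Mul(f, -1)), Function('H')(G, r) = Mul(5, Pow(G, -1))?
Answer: 12109848102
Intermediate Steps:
Function('E')(f) = Add(-2, Mul(-1, f))
Mul(Add(19380, Add(21138, Function('O')(Function('E')(Function('H')(3, 1)), -164))), Add(288083, Pow(-106, 2))) = Mul(Add(19380, Add(21138, -60)), Add(288083, Pow(-106, 2))) = Mul(Add(19380, 21078), Add(288083, 11236)) = Mul(40458, 299319) = 12109848102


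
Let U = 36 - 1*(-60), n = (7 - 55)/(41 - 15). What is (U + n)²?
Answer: 1498176/169 ≈ 8865.0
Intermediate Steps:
n = -24/13 (n = -48/26 = -48*1/26 = -24/13 ≈ -1.8462)
U = 96 (U = 36 + 60 = 96)
(U + n)² = (96 - 24/13)² = (1224/13)² = 1498176/169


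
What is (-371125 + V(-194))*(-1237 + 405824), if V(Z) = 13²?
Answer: -150083975172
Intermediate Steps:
V(Z) = 169
(-371125 + V(-194))*(-1237 + 405824) = (-371125 + 169)*(-1237 + 405824) = -370956*404587 = -150083975172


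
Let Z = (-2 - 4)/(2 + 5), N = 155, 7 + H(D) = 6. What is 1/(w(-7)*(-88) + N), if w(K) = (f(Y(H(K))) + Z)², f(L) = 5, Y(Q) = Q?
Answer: -49/66413 ≈ -0.00073781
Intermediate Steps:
H(D) = -1 (H(D) = -7 + 6 = -1)
Z = -6/7 ≈ -0.85714
w(K) = 841/49 (w(K) = (5 - 6/7)² = (29/7)² = 841/49)
1/(w(-7)*(-88) + N) = 1/((841/49)*(-88) + 155) = 1/(-74008/49 + 155) = 1/(-66413/49) = -49/66413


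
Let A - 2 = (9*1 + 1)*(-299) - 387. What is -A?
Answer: 3375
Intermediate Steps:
A = -3375 (A = 2 + ((9*1 + 1)*(-299) - 387) = 2 + ((9 + 1)*(-299) - 387) = 2 + (10*(-299) - 387) = 2 + (-2990 - 387) = 2 - 3377 = -3375)
-A = -1*(-3375) = 3375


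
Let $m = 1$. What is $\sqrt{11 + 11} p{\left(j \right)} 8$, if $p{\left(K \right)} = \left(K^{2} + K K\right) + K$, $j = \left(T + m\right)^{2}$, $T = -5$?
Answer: $4224 \sqrt{22} \approx 19812.0$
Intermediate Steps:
$j = 16$ ($j = \left(-5 + 1\right)^{2} = \left(-4\right)^{2} = 16$)
$p{\left(K \right)} = K + 2 K^{2}$ ($p{\left(K \right)} = \left(K^{2} + K^{2}\right) + K = 2 K^{2} + K = K + 2 K^{2}$)
$\sqrt{11 + 11} p{\left(j \right)} 8 = \sqrt{11 + 11} \cdot 16 \left(1 + 2 \cdot 16\right) 8 = \sqrt{22} \cdot 16 \left(1 + 32\right) 8 = \sqrt{22} \cdot 16 \cdot 33 \cdot 8 = \sqrt{22} \cdot 528 \cdot 8 = 528 \sqrt{22} \cdot 8 = 4224 \sqrt{22}$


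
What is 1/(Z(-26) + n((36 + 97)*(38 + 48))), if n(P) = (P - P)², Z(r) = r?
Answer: -1/26 ≈ -0.038462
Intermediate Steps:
n(P) = 0 (n(P) = 0² = 0)
1/(Z(-26) + n((36 + 97)*(38 + 48))) = 1/(-26 + 0) = 1/(-26) = -1/26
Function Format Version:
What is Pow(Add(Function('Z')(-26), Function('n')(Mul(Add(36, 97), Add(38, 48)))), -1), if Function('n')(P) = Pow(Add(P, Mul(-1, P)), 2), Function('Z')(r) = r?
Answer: Rational(-1, 26) ≈ -0.038462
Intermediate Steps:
Function('n')(P) = 0 (Function('n')(P) = Pow(0, 2) = 0)
Pow(Add(Function('Z')(-26), Function('n')(Mul(Add(36, 97), Add(38, 48)))), -1) = Pow(Add(-26, 0), -1) = Pow(-26, -1) = Rational(-1, 26)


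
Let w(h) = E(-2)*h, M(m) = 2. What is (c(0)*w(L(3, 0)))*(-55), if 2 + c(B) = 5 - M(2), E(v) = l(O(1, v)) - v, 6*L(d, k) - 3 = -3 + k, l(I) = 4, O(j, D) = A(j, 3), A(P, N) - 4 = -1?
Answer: 0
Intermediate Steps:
A(P, N) = 3 (A(P, N) = 4 - 1 = 3)
O(j, D) = 3
L(d, k) = k/6 (L(d, k) = 1/2 + (-3 + k)/6 = 1/2 + (-1/2 + k/6) = k/6)
E(v) = 4 - v
c(B) = 1 (c(B) = -2 + (5 - 1*2) = -2 + (5 - 2) = -2 + 3 = 1)
w(h) = 6*h (w(h) = (4 - 1*(-2))*h = (4 + 2)*h = 6*h)
(c(0)*w(L(3, 0)))*(-55) = (1*(6*((1/6)*0)))*(-55) = (1*(6*0))*(-55) = (1*0)*(-55) = 0*(-55) = 0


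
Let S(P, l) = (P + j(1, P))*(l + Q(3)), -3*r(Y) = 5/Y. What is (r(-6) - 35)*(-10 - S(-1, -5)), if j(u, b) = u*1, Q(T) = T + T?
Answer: 3125/9 ≈ 347.22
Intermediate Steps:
Q(T) = 2*T
j(u, b) = u
r(Y) = -5/(3*Y)
S(P, l) = (1 + P)*(6 + l) (S(P, l) = (P + 1)*(l + 2*3) = (1 + P)*(l + 6) = (1 + P)*(6 + l))
(r(-6) - 35)*(-10 - S(-1, -5)) = (-5/3/(-6) - 35)*(-10 - (6 - 5 + 6*(-1) - 1*(-5))) = (-5/3*(-1/6) - 35)*(-10 - (6 - 5 - 6 + 5)) = (5/18 - 35)*(-10 - 1*0) = -625*(-10 + 0)/18 = -625/18*(-10) = 3125/9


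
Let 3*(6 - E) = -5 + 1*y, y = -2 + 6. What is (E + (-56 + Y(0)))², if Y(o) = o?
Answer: 22201/9 ≈ 2466.8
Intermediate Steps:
y = 4
E = 19/3 (E = 6 - (-5 + 1*4)/3 = 6 - (-5 + 4)/3 = 6 - ⅓*(-1) = 6 + ⅓ = 19/3 ≈ 6.3333)
(E + (-56 + Y(0)))² = (19/3 + (-56 + 0))² = (19/3 - 56)² = (-149/3)² = 22201/9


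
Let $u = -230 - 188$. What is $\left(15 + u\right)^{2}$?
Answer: $162409$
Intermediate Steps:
$u = -418$
$\left(15 + u\right)^{2} = \left(15 - 418\right)^{2} = \left(-403\right)^{2} = 162409$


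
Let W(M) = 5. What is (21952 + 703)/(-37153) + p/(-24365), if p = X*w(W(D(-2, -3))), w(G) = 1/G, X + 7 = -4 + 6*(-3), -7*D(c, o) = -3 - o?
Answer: -2758867938/4526164225 ≈ -0.60954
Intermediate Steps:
D(c, o) = 3/7 + o/7 (D(c, o) = -(-3 - o)/7 = 3/7 + o/7)
X = -29 (X = -7 + (-4 + 6*(-3)) = -7 + (-4 - 18) = -7 - 22 = -29)
p = -29/5 ≈ -5.8000
(21952 + 703)/(-37153) + p/(-24365) = (21952 + 703)/(-37153) - 29/5/(-24365) = 22655*(-1/37153) - 29/5*(-1/24365) = -22655/37153 + 29/121825 = -2758867938/4526164225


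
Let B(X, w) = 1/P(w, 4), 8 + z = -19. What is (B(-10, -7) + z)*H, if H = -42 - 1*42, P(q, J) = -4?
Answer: 2289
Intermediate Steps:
z = -27 (z = -8 - 19 = -27)
H = -84 (H = -42 - 42 = -84)
B(X, w) = -1/4 (B(X, w) = 1/(-4) = -1/4)
(B(-10, -7) + z)*H = (-1/4 - 27)*(-84) = -109/4*(-84) = 2289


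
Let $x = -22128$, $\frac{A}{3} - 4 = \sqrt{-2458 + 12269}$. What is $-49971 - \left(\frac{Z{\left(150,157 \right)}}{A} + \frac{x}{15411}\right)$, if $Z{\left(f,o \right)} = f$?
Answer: $- \frac{502862656829}{10063383} - \frac{10 \sqrt{9811}}{1959} \approx -49970.0$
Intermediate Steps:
$A = 12 + 3 \sqrt{9811}$ ($A = 12 + 3 \sqrt{-2458 + 12269} = 12 + 3 \sqrt{9811} \approx 309.15$)
$-49971 - \left(\frac{Z{\left(150,157 \right)}}{A} + \frac{x}{15411}\right) = -49971 - \left(\frac{150}{12 + 3 \sqrt{9811}} - \frac{22128}{15411}\right) = -49971 - \left(\frac{150}{12 + 3 \sqrt{9811}} - \frac{7376}{5137}\right) = -49971 - \left(- \frac{7376}{5137} + \frac{150}{12 + 3 \sqrt{9811}}\right) = -49971 + \left(\frac{7376}{5137} - \frac{150}{12 + 3 \sqrt{9811}}\right) = - \frac{256693651}{5137} - \frac{150}{12 + 3 \sqrt{9811}}$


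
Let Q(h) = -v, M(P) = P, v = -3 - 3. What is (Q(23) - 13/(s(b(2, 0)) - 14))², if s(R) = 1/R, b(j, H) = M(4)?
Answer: 145924/3025 ≈ 48.239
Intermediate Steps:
v = -6
b(j, H) = 4
Q(h) = 6 (Q(h) = -1*(-6) = 6)
(Q(23) - 13/(s(b(2, 0)) - 14))² = (6 - 13/(1/4 - 14))² = (6 - 13/(¼ - 14))² = (6 - 13/(-55/4))² = (6 - 13*(-4/55))² = (6 + 52/55)² = (382/55)² = 145924/3025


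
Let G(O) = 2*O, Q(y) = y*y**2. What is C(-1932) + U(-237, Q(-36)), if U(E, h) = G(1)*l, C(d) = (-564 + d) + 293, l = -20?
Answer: -2243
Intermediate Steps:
Q(y) = y**3
C(d) = -271 + d
U(E, h) = -40 (U(E, h) = (2*1)*(-20) = 2*(-20) = -40)
C(-1932) + U(-237, Q(-36)) = (-271 - 1932) - 40 = -2203 - 40 = -2243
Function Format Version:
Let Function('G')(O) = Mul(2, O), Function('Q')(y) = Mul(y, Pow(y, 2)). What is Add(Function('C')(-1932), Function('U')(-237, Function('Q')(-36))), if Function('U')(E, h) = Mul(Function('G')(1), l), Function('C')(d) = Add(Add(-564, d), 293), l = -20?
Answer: -2243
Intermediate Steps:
Function('Q')(y) = Pow(y, 3)
Function('C')(d) = Add(-271, d)
Function('U')(E, h) = -40 (Function('U')(E, h) = Mul(Mul(2, 1), -20) = Mul(2, -20) = -40)
Add(Function('C')(-1932), Function('U')(-237, Function('Q')(-36))) = Add(Add(-271, -1932), -40) = Add(-2203, -40) = -2243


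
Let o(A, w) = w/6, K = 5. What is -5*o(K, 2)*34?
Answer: -170/3 ≈ -56.667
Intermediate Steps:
o(A, w) = w/6 (o(A, w) = w*(1/6) = w/6)
-5*o(K, 2)*34 = -5*((1/6)*2)*34 = -5*(1/3)*34 = -5*34/3 = -1*170/3 = -170/3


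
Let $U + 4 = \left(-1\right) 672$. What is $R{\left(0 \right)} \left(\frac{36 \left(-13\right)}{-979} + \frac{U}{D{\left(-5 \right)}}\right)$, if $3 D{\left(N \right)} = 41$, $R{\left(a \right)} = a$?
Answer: $0$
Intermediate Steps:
$D{\left(N \right)} = \frac{41}{3}$ ($D{\left(N \right)} = \frac{1}{3} \cdot 41 = \frac{41}{3}$)
$U = -676$ ($U = -4 - 672 = -676$)
$R{\left(0 \right)} \left(\frac{36 \left(-13\right)}{-979} + \frac{U}{D{\left(-5 \right)}}\right) = 0 \left(\frac{36 \left(-13\right)}{-979} - \frac{676}{\frac{41}{3}}\right) = 0 \left(\left(-468\right) \left(- \frac{1}{979}\right) - \frac{2028}{41}\right) = 0 \left(\frac{468}{979} - \frac{2028}{41}\right) = 0 \left(- \frac{1966224}{40139}\right) = 0$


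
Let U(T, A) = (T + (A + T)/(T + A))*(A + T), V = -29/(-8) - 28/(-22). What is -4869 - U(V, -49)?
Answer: -35691297/7744 ≈ -4608.9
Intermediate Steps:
V = 431/88 (V = -29*(-⅛) - 28*(-1/22) = 29/8 + 14/11 = 431/88 ≈ 4.8977)
U(T, A) = (1 + T)*(A + T) (U(T, A) = (T + (A + T)/(A + T))*(A + T) = (T + 1)*(A + T) = (1 + T)*(A + T))
-4869 - U(V, -49) = -4869 - (-49 + 431/88 + (431/88)² - 49*431/88) = -4869 - (-49 + 431/88 + 185761/7744 - 21119/88) = -4869 - 1*(-2014239/7744) = -4869 + 2014239/7744 = -35691297/7744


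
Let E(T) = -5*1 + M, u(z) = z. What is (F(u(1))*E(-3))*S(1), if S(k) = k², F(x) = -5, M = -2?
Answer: 35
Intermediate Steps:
E(T) = -7 (E(T) = -5*1 - 2 = -5 - 2 = -7)
(F(u(1))*E(-3))*S(1) = -5*(-7)*1² = 35*1 = 35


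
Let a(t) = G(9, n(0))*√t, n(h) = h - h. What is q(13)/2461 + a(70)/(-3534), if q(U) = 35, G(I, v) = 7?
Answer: 35/2461 - 7*√70/3534 ≈ -0.0023504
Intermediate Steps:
n(h) = 0
a(t) = 7*√t
q(13)/2461 + a(70)/(-3534) = 35/2461 + (7*√70)/(-3534) = 35*(1/2461) + (7*√70)*(-1/3534) = 35/2461 - 7*√70/3534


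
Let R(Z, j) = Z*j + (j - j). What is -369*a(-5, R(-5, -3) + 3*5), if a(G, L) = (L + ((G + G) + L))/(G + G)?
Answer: 1845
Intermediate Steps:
R(Z, j) = Z*j (R(Z, j) = Z*j + 0 = Z*j)
a(G, L) = (2*G + 2*L)/(2*G) (a(G, L) = (L + (2*G + L))/((2*G)) = (L + (L + 2*G))*(1/(2*G)) = (2*G + 2*L)*(1/(2*G)) = (2*G + 2*L)/(2*G))
-369*a(-5, R(-5, -3) + 3*5) = -369*(-5 + (-5*(-3) + 3*5))/(-5) = -(-369)*(-5 + (15 + 15))/5 = -(-369)*(-5 + 30)/5 = -(-369)*25/5 = -369*(-5) = 1845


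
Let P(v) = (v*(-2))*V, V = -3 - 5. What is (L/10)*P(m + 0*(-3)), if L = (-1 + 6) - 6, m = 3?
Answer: -24/5 ≈ -4.8000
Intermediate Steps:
V = -8
P(v) = 16*v (P(v) = (v*(-2))*(-8) = -2*v*(-8) = 16*v)
L = -1 (L = 5 - 6 = -1)
(L/10)*P(m + 0*(-3)) = (-1/10)*(16*(3 + 0*(-3))) = ((⅒)*(-1))*(16*(3 + 0)) = -8*3/5 = -⅒*48 = -24/5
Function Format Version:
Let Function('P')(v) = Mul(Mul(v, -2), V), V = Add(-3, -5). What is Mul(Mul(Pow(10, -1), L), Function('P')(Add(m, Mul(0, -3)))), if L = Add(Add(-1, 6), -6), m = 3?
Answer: Rational(-24, 5) ≈ -4.8000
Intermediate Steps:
V = -8
Function('P')(v) = Mul(16, v) (Function('P')(v) = Mul(Mul(v, -2), -8) = Mul(Mul(-2, v), -8) = Mul(16, v))
L = -1 (L = Add(5, -6) = -1)
Mul(Mul(Pow(10, -1), L), Function('P')(Add(m, Mul(0, -3)))) = Mul(Mul(Pow(10, -1), -1), Mul(16, Add(3, Mul(0, -3)))) = Mul(Mul(Rational(1, 10), -1), Mul(16, Add(3, 0))) = Mul(Rational(-1, 10), Mul(16, 3)) = Mul(Rational(-1, 10), 48) = Rational(-24, 5)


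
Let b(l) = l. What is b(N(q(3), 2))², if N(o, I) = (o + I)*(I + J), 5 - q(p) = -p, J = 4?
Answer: 3600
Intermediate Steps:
q(p) = 5 + p (q(p) = 5 - (-1)*p = 5 + p)
N(o, I) = (4 + I)*(I + o) (N(o, I) = (o + I)*(I + 4) = (I + o)*(4 + I) = (4 + I)*(I + o))
b(N(q(3), 2))² = (2² + 4*2 + 4*(5 + 3) + 2*(5 + 3))² = (4 + 8 + 4*8 + 2*8)² = (4 + 8 + 32 + 16)² = 60² = 3600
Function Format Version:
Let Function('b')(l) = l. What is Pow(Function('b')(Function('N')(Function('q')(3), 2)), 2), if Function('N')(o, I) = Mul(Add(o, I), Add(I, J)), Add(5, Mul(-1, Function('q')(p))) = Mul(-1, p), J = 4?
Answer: 3600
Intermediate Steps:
Function('q')(p) = Add(5, p) (Function('q')(p) = Add(5, Mul(-1, Mul(-1, p))) = Add(5, p))
Function('N')(o, I) = Mul(Add(4, I), Add(I, o)) (Function('N')(o, I) = Mul(Add(o, I), Add(I, 4)) = Mul(Add(I, o), Add(4, I)) = Mul(Add(4, I), Add(I, o)))
Pow(Function('b')(Function('N')(Function('q')(3), 2)), 2) = Pow(Add(Pow(2, 2), Mul(4, 2), Mul(4, Add(5, 3)), Mul(2, Add(5, 3))), 2) = Pow(Add(4, 8, Mul(4, 8), Mul(2, 8)), 2) = Pow(Add(4, 8, 32, 16), 2) = Pow(60, 2) = 3600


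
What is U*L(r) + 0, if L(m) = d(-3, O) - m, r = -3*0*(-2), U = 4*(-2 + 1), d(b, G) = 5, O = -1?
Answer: -20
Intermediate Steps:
U = -4 (U = 4*(-1) = -4)
r = 0 (r = 0*(-2) = 0)
L(m) = 5 - m
U*L(r) + 0 = -4*(5 - 1*0) + 0 = -4*(5 + 0) + 0 = -4*5 + 0 = -20 + 0 = -20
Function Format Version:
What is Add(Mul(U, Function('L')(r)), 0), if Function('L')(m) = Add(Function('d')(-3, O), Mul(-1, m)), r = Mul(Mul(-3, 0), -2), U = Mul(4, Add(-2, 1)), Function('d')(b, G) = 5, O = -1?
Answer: -20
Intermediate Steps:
U = -4 (U = Mul(4, -1) = -4)
r = 0 (r = Mul(0, -2) = 0)
Function('L')(m) = Add(5, Mul(-1, m))
Add(Mul(U, Function('L')(r)), 0) = Add(Mul(-4, Add(5, Mul(-1, 0))), 0) = Add(Mul(-4, Add(5, 0)), 0) = Add(Mul(-4, 5), 0) = Add(-20, 0) = -20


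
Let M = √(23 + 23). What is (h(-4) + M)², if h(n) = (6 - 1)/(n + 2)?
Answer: 209/4 - 5*√46 ≈ 18.338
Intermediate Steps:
h(n) = 5/(2 + n)
M = √46 ≈ 6.7823
(h(-4) + M)² = (5/(2 - 4) + √46)² = (5/(-2) + √46)² = (5*(-½) + √46)² = (-5/2 + √46)²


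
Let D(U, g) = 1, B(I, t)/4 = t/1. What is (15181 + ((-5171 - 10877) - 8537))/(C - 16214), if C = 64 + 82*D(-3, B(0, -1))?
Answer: 2351/4017 ≈ 0.58526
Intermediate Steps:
B(I, t) = 4*t (B(I, t) = 4*(t/1) = 4*(t*1) = 4*t)
C = 146 (C = 64 + 82*1 = 64 + 82 = 146)
(15181 + ((-5171 - 10877) - 8537))/(C - 16214) = (15181 + ((-5171 - 10877) - 8537))/(146 - 16214) = (15181 + (-16048 - 8537))/(-16068) = (15181 - 24585)*(-1/16068) = -9404*(-1/16068) = 2351/4017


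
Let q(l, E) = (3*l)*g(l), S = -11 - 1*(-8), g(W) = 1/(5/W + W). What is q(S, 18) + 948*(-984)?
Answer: -13059621/14 ≈ -9.3283e+5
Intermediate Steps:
g(W) = 1/(W + 5/W)
S = -3 (S = -11 + 8 = -3)
q(l, E) = 3*l²/(5 + l²) (q(l, E) = (3*l)*(l/(5 + l²)) = 3*l²/(5 + l²))
q(S, 18) + 948*(-984) = 3*(-3)²/(5 + (-3)²) + 948*(-984) = 3*9/(5 + 9) - 932832 = 3*9/14 - 932832 = 3*9*(1/14) - 932832 = 27/14 - 932832 = -13059621/14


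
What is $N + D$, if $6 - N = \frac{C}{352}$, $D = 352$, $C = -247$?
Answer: $\frac{126263}{352} \approx 358.7$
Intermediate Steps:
$N = \frac{2359}{352}$ ($N = 6 - - \frac{247}{352} = 6 + \frac{247}{352} = \frac{2359}{352} \approx 6.7017$)
$N + D = \frac{2359}{352} + 352 = \frac{126263}{352}$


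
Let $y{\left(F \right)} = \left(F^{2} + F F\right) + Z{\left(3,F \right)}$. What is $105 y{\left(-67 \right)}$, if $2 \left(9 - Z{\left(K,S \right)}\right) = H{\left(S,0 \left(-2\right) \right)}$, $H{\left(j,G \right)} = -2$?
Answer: $943740$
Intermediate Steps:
$Z{\left(K,S \right)} = 10$ ($Z{\left(K,S \right)} = 9 - -1 = 9 + 1 = 10$)
$y{\left(F \right)} = 10 + 2 F^{2}$ ($y{\left(F \right)} = \left(F^{2} + F F\right) + 10 = \left(F^{2} + F^{2}\right) + 10 = 2 F^{2} + 10 = 10 + 2 F^{2}$)
$105 y{\left(-67 \right)} = 105 \left(10 + 2 \left(-67\right)^{2}\right) = 105 \left(10 + 2 \cdot 4489\right) = 105 \left(10 + 8978\right) = 105 \cdot 8988 = 943740$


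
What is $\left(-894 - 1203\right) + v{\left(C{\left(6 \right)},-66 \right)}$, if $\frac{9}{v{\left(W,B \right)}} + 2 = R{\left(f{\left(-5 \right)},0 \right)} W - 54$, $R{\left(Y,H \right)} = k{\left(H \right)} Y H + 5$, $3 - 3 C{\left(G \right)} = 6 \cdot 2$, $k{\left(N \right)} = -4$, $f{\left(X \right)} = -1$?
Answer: $- \frac{148896}{71} \approx -2097.1$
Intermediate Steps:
$C{\left(G \right)} = -3$ ($C{\left(G \right)} = 1 - \frac{6 \cdot 2}{3} = 1 - 4 = -3$)
$R{\left(Y,H \right)} = 5 - 4 H Y$ ($R{\left(Y,H \right)} = - 4 Y H + 5 = - 4 H Y + 5 = 5 - 4 H Y$)
$v{\left(W,B \right)} = \frac{9}{-56 + 5 W}$ ($v{\left(W,B \right)} = \frac{9}{-2 + \left(\left(5 - 0 \left(-1\right)\right) W - 54\right)} = \frac{9}{-2 + \left(\left(5 + 0\right) W - 54\right)} = \frac{9}{-2 + \left(5 W - 54\right)} = \frac{9}{-2 + \left(-54 + 5 W\right)} = \frac{9}{-56 + 5 W}$)
$\left(-894 - 1203\right) + v{\left(C{\left(6 \right)},-66 \right)} = \left(-894 - 1203\right) + \frac{9}{-56 + 5 \left(-3\right)} = -2097 + \frac{9}{-56 - 15} = -2097 + \frac{9}{-71} = -2097 + 9 \left(- \frac{1}{71}\right) = -2097 - \frac{9}{71} = - \frac{148896}{71}$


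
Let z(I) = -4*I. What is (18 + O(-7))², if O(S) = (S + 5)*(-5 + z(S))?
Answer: 784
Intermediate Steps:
O(S) = (-5 - 4*S)*(5 + S) (O(S) = (S + 5)*(-5 - 4*S) = (5 + S)*(-5 - 4*S) = (-5 - 4*S)*(5 + S))
(18 + O(-7))² = (18 + (-25 - 25*(-7) - 4*(-7)²))² = (18 + (-25 + 175 - 4*49))² = (18 + (-25 + 175 - 196))² = (18 - 46)² = (-28)² = 784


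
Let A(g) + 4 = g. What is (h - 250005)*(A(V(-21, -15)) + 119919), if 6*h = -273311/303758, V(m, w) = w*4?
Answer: -54611497600142605/1822548 ≈ -2.9964e+10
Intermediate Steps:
V(m, w) = 4*w
h = -273311/1822548 (h = (-273311/303758)/6 = (-273311*1/303758)/6 = (1/6)*(-273311/303758) = -273311/1822548 ≈ -0.14996)
A(g) = -4 + g
(h - 250005)*(A(V(-21, -15)) + 119919) = (-273311/1822548 - 250005)*((-4 + 4*(-15)) + 119919) = -455646386051*((-4 - 60) + 119919)/1822548 = -455646386051*(-64 + 119919)/1822548 = -455646386051/1822548*119855 = -54611497600142605/1822548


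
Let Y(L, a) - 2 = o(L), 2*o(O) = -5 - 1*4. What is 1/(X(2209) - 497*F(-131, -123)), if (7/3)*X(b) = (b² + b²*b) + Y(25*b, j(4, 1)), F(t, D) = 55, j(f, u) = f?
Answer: 14/64704187355 ≈ 2.1637e-10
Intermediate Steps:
o(O) = -9/2 (o(O) = (-5 - 1*4)/2 = (-5 - 4)/2 = (½)*(-9) = -9/2)
Y(L, a) = -5/2 (Y(L, a) = 2 - 9/2 = -5/2)
X(b) = -15/14 + 3*b²/7 + 3*b³/7 (X(b) = 3*((b² + b²*b) - 5/2)/7 = 3*((b² + b³) - 5/2)/7 = 3*(-5/2 + b² + b³)/7 = -15/14 + 3*b²/7 + 3*b³/7)
1/(X(2209) - 497*F(-131, -123)) = 1/((-15/14 + (3/7)*2209² + (3/7)*2209³) - 497*55) = 1/((-15/14 + (3/7)*4879681 + (3/7)*10779215329) - 27335) = 1/((-15/14 + 14639043/7 + 32337645987/7) - 27335) = 1/(64704570045/14 - 27335) = 1/(64704187355/14) = 14/64704187355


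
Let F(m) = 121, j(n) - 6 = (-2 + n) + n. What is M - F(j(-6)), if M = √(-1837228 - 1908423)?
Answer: -121 + I*√3745651 ≈ -121.0 + 1935.4*I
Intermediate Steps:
j(n) = 4 + 2*n (j(n) = 6 + ((-2 + n) + n) = 6 + (-2 + 2*n) = 4 + 2*n)
M = I*√3745651 (M = √(-3745651) = I*√3745651 ≈ 1935.4*I)
M - F(j(-6)) = I*√3745651 - 1*121 = I*√3745651 - 121 = -121 + I*√3745651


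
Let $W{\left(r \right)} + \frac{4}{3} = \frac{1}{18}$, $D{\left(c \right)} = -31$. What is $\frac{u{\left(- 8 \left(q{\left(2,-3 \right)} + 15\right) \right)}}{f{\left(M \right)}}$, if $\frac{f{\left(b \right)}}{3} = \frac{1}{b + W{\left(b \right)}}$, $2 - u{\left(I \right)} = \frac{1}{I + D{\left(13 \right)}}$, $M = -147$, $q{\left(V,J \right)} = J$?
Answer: $- \frac{226865}{2286} \approx -99.241$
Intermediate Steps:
$W{\left(r \right)} = - \frac{23}{18}$ ($W{\left(r \right)} = - \frac{4}{3} + \frac{1}{18} = - \frac{23}{18}$)
$u{\left(I \right)} = 2 - \frac{1}{-31 + I}$ ($u{\left(I \right)} = 2 - \frac{1}{I - 31} = 2 - \frac{1}{-31 + I}$)
$f{\left(b \right)} = \frac{3}{- \frac{23}{18} + b}$ ($f{\left(b \right)} = \frac{3}{b - \frac{23}{18}} = \frac{3}{- \frac{23}{18} + b}$)
$\frac{u{\left(- 8 \left(q{\left(2,-3 \right)} + 15\right) \right)}}{f{\left(M \right)}} = \frac{\frac{1}{-31 - 8 \left(-3 + 15\right)} \left(-63 + 2 \left(- 8 \left(-3 + 15\right)\right)\right)}{54 \frac{1}{-23 + 18 \left(-147\right)}} = \frac{\frac{1}{-31 - 96} \left(-63 + 2 \left(\left(-8\right) 12\right)\right)}{54 \frac{1}{-23 - 2646}} = \frac{\frac{1}{-31 - 96} \left(-63 + 2 \left(-96\right)\right)}{54 \frac{1}{-2669}} = \frac{\frac{1}{-127} \left(-63 - 192\right)}{54 \left(- \frac{1}{2669}\right)} = \frac{\left(- \frac{1}{127}\right) \left(-255\right)}{- \frac{54}{2669}} = \frac{255}{127} \left(- \frac{2669}{54}\right) = - \frac{226865}{2286}$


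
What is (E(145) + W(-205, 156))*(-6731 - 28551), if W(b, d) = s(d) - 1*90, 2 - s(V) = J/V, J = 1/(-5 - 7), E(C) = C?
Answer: -144798685/72 ≈ -2.0111e+6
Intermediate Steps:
J = -1/12 (J = 1/(-12) = -1/12 ≈ -0.083333)
s(V) = 2 + 1/(12*V) (s(V) = 2 - (-1)/(12*V) = 2 + 1/(12*V))
W(b, d) = -88 + 1/(12*d) (W(b, d) = (2 + 1/(12*d)) - 1*90 = (2 + 1/(12*d)) - 90 = -88 + 1/(12*d))
(E(145) + W(-205, 156))*(-6731 - 28551) = (145 + (-88 + (1/12)/156))*(-6731 - 28551) = (145 + (-88 + (1/12)*(1/156)))*(-35282) = (145 + (-88 + 1/1872))*(-35282) = (145 - 164735/1872)*(-35282) = (106705/1872)*(-35282) = -144798685/72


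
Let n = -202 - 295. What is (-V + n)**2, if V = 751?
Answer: 1557504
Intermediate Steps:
n = -497
(-V + n)**2 = (-1*751 - 497)**2 = (-751 - 497)**2 = (-1248)**2 = 1557504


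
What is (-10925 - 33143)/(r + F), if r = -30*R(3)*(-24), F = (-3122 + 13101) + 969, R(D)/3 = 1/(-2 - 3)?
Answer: -11017/2629 ≈ -4.1906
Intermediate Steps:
R(D) = -3/5 (R(D) = 3/(-2 - 3) = 3/(-5) = 3*(-1/5) = -3/5)
F = 10948 (F = 9979 + 969 = 10948)
r = -432 (r = -30*(-3/5)*(-24) = 18*(-24) = -432)
(-10925 - 33143)/(r + F) = (-10925 - 33143)/(-432 + 10948) = -44068/10516 = -44068*1/10516 = -11017/2629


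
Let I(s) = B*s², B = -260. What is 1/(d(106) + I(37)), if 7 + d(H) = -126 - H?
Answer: -1/356179 ≈ -2.8076e-6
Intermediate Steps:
d(H) = -133 - H (d(H) = -7 + (-126 - H) = -133 - H)
I(s) = -260*s²
1/(d(106) + I(37)) = 1/((-133 - 1*106) - 260*37²) = 1/((-133 - 106) - 260*1369) = 1/(-239 - 355940) = 1/(-356179) = -1/356179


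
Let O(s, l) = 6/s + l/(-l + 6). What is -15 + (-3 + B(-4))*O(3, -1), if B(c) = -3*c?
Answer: 12/7 ≈ 1.7143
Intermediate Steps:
O(s, l) = 6/s + l/(6 - l)
-15 + (-3 + B(-4))*O(3, -1) = -15 + (-3 - 3*(-4))*((-36 + 6*(-1) - 1*(-1)*3)/(3*(-6 - 1))) = -15 + (-3 + 12)*((⅓)*(-36 - 6 + 3)/(-7)) = -15 + 9*((⅓)*(-⅐)*(-39)) = -15 + 9*(13/7) = -15 + 117/7 = 12/7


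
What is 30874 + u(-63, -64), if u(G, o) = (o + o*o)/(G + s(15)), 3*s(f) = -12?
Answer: 2064526/67 ≈ 30814.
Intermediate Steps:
s(f) = -4 (s(f) = (1/3)*(-12) = -4)
u(G, o) = (o + o**2)/(-4 + G) (u(G, o) = (o + o*o)/(G - 4) = (o + o**2)/(-4 + G))
30874 + u(-63, -64) = 30874 - 64*(1 - 64)/(-4 - 63) = 30874 - 64*(-63)/(-67) = 30874 - 64*(-1/67)*(-63) = 30874 - 4032/67 = 2064526/67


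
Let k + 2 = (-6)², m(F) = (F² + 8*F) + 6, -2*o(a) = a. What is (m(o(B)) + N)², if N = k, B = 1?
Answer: 21025/16 ≈ 1314.1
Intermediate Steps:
o(a) = -a/2
m(F) = 6 + F² + 8*F
k = 34 (k = -2 + (-6)² = -2 + 36 = 34)
N = 34
(m(o(B)) + N)² = ((6 + (-½*1)² + 8*(-½*1)) + 34)² = ((6 + (-½)² + 8*(-½)) + 34)² = ((6 + ¼ - 4) + 34)² = (9/4 + 34)² = (145/4)² = 21025/16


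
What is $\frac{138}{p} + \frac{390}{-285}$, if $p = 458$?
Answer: $- \frac{4643}{4351} \approx -1.0671$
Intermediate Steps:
$\frac{138}{p} + \frac{390}{-285} = \frac{138}{458} + \frac{390}{-285} = 138 \cdot \frac{1}{458} + 390 \left(- \frac{1}{285}\right) = \frac{69}{229} - \frac{26}{19} = - \frac{4643}{4351}$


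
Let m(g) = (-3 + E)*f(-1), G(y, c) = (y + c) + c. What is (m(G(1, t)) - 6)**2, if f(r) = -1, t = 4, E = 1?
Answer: 16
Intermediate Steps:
G(y, c) = y + 2*c (G(y, c) = (c + y) + c = y + 2*c)
m(g) = 2 (m(g) = (-3 + 1)*(-1) = -2*(-1) = 2)
(m(G(1, t)) - 6)**2 = (2 - 6)**2 = (-4)**2 = 16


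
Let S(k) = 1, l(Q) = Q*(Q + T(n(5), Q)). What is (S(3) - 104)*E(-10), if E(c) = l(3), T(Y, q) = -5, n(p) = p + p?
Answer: 618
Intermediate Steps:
n(p) = 2*p
l(Q) = Q*(-5 + Q) (l(Q) = Q*(Q - 5) = Q*(-5 + Q))
E(c) = -6 (E(c) = 3*(-5 + 3) = 3*(-2) = -6)
(S(3) - 104)*E(-10) = (1 - 104)*(-6) = -103*(-6) = 618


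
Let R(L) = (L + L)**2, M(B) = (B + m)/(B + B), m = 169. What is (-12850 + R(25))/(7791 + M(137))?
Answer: -47265/35584 ≈ -1.3283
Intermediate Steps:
M(B) = (169 + B)/(2*B) (M(B) = (B + 169)/(B + B) = (169 + B)/((2*B)) = (169 + B)*(1/(2*B)) = (169 + B)/(2*B))
R(L) = 4*L**2 (R(L) = (2*L)**2 = 4*L**2)
(-12850 + R(25))/(7791 + M(137)) = (-12850 + 4*25**2)/(7791 + (1/2)*(169 + 137)/137) = (-12850 + 4*625)/(7791 + (1/2)*(1/137)*306) = (-12850 + 2500)/(7791 + 153/137) = -10350/1067520/137 = -10350*137/1067520 = -47265/35584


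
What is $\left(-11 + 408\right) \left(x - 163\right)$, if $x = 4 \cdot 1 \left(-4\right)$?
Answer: $-71063$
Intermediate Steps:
$x = -16$ ($x = 4 \left(-4\right) = -16$)
$\left(-11 + 408\right) \left(x - 163\right) = \left(-11 + 408\right) \left(-16 - 163\right) = 397 \left(-179\right) = -71063$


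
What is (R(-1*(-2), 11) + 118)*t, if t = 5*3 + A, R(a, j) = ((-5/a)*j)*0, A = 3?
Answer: 2124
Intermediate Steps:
R(a, j) = 0 (R(a, j) = -5*j/a*0 = 0)
t = 18 (t = 5*3 + 3 = 15 + 3 = 18)
(R(-1*(-2), 11) + 118)*t = (0 + 118)*18 = 118*18 = 2124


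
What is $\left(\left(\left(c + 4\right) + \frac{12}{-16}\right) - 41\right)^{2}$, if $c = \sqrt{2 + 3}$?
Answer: $\frac{22881}{16} - \frac{151 \sqrt{5}}{2} \approx 1261.2$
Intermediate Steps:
$c = \sqrt{5} \approx 2.2361$
$\left(\left(\left(c + 4\right) + \frac{12}{-16}\right) - 41\right)^{2} = \left(\left(\left(\sqrt{5} + 4\right) + \frac{12}{-16}\right) - 41\right)^{2} = \left(\left(\left(4 + \sqrt{5}\right) + 12 \left(- \frac{1}{16}\right)\right) - 41\right)^{2} = \left(\left(\left(4 + \sqrt{5}\right) - \frac{3}{4}\right) - 41\right)^{2} = \left(\left(\frac{13}{4} + \sqrt{5}\right) - 41\right)^{2} = \left(- \frac{151}{4} + \sqrt{5}\right)^{2}$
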